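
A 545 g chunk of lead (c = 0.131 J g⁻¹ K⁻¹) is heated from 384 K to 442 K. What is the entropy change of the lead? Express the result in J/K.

ΔS = 10 J/K

ΔS = ∫dQ_rev/T = m c ln(T₂/T₁) = 545 × 0.131 × ln(442/384) = 10 J/K.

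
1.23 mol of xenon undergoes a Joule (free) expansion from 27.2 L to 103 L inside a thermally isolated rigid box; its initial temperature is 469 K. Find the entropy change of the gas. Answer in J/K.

ΔS_gas = 13.6 J/K

No heat is exchanged and no work is done, so the ideal-gas temperature stays constant.
Entropy is a state function; using a reversible isothermal path, ΔS_gas = nR ln(V₂/V₁) = 1.23 × 8.314 × ln(103/27.2) = 13.6 J/K.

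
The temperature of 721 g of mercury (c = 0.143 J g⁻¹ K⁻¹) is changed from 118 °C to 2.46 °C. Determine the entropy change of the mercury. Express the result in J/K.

In kelvin: T₁ = 391.15 K, T₂ = 275.61 K. ΔS = ∫dQ_rev/T = m c ln(T₂/T₁) = 721 × 0.143 × ln(275.61/391.15) = -36.1 J/K.

ΔS = -36.1 J/K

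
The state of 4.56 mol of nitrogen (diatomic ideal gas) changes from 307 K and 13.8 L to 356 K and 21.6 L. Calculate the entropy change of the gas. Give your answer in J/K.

Entropy is a state function: ΔS = nC_V ln(T₂/T₁) + nR ln(V₂/V₁), with C_V = 5R/2 = 20.79 J mol⁻¹ K⁻¹ for a diatomic ideal gas.
ΔS = 4.56 × [20.79 × ln(356/307) + 8.314 × ln(21.6/13.8)] = 31 J/K.

ΔS = 31 J/K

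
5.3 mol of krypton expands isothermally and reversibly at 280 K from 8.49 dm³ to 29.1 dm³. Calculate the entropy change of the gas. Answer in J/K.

For an isothermal ideal gas ΔS_gas = nR ln(V₂/V₁) = 5.3 × 8.314 × ln(29.1/8.49) = 54.3 J/K.

ΔS_gas = 54.3 J/K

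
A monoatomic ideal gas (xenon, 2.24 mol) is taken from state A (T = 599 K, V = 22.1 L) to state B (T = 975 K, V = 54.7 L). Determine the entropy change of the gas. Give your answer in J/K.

Entropy is a state function: ΔS = nC_V ln(T₂/T₁) + nR ln(V₂/V₁), with C_V = 3R/2 = 12.47 J mol⁻¹ K⁻¹ for a monoatomic ideal gas.
ΔS = 2.24 × [12.47 × ln(975/599) + 8.314 × ln(54.7/22.1)] = 30.5 J/K.

ΔS = 30.5 J/K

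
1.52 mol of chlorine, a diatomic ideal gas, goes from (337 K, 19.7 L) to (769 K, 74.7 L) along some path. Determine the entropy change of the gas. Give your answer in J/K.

ΔS = 42.9 J/K

Entropy is a state function: ΔS = nC_V ln(T₂/T₁) + nR ln(V₂/V₁), with C_V = 5R/2 = 20.79 J mol⁻¹ K⁻¹ for a diatomic ideal gas.
ΔS = 1.52 × [20.79 × ln(769/337) + 8.314 × ln(74.7/19.7)] = 42.9 J/K.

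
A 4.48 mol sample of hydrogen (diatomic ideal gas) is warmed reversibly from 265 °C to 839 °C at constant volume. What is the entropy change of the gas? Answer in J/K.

In kelvin: T₁ = 538.15 K, T₂ = 1112.15 K. At constant volume, ΔS = nC_V ln(T₂/T₁) with C_V = 5R/2 = 20.79 J mol⁻¹ K⁻¹.
ΔS = 4.48 × 20.79 × ln(1112.15/538.15) = 67.6 J/K.

ΔS = 67.6 J/K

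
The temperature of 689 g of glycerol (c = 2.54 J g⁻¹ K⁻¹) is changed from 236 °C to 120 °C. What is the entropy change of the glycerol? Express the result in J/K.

ΔS = -452 J/K

In kelvin: T₁ = 509.15 K, T₂ = 393.15 K. ΔS = ∫dQ_rev/T = m c ln(T₂/T₁) = 689 × 2.54 × ln(393.15/509.15) = -452 J/K.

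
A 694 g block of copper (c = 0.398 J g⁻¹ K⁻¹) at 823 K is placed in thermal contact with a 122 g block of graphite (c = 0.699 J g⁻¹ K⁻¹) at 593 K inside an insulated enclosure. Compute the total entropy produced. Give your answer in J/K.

ΔS_total = 3.3 J/K

Energy balance: T_f = (m₁c₁T₁ + m₂c₂T₂)/(m₁c₁ + m₂c₂) = 768.74 K.
ΔS₁ = m₁c₁ ln(T_f/T₁) = 276.212 × ln(768.74/823) = -18.838 J/K.
ΔS₂ = m₂c₂ ln(T_f/T₂) = 85.278 × ln(768.74/593) = 22.135 J/K.
ΔS_total = -18.838 + 22.135 = 3.3 J/K.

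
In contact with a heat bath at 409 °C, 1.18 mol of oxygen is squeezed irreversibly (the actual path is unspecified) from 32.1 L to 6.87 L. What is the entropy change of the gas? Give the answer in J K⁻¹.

ΔS_gas = -15.1 J/K

Entropy is a state function, so ΔS_gas depends only on the end states.
For an isothermal ideal gas ΔS_gas = nR ln(V₂/V₁) = 1.18 × 8.314 × ln(6.87/32.1) = -15.1 J/K.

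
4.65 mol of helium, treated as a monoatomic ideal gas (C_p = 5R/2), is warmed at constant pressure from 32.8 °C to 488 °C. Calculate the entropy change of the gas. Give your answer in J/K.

ΔS = 88.1 J/K

In kelvin: T₁ = 305.95 K, T₂ = 761.15 K. At constant pressure, ΔS = nC_p ln(T₂/T₁) with C_p = 5R/2 = 20.79 J mol⁻¹ K⁻¹.
ΔS = 4.65 × 20.79 × ln(761.15/305.95) = 88.1 J/K.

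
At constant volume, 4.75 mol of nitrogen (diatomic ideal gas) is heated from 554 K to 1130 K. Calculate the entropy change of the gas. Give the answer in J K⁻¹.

At constant volume, ΔS = nC_V ln(T₂/T₁) with C_V = 5R/2 = 20.79 J mol⁻¹ K⁻¹.
ΔS = 4.75 × 20.79 × ln(1130/554) = 70.4 J/K.

ΔS = 70.4 J/K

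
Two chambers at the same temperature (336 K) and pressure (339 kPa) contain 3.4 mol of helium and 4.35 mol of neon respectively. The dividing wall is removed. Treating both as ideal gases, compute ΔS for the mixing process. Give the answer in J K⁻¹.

ΔS_mix = 44.2 J/K

Mole fractions: x_A = 3.4/7.75 = 0.439, x_B = 0.561.
ΔS_mix = −R(n_A ln x_A + n_B ln x_B) = −8.314 × (3.4 ln 0.439 + 4.35 ln 0.561) = 44.2 J/K.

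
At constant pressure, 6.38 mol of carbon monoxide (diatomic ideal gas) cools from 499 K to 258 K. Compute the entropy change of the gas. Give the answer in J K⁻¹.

ΔS = -122 J/K

At constant pressure, ΔS = nC_p ln(T₂/T₁) with C_p = 7R/2 = 29.1 J mol⁻¹ K⁻¹.
ΔS = 6.38 × 29.1 × ln(258/499) = -122 J/K.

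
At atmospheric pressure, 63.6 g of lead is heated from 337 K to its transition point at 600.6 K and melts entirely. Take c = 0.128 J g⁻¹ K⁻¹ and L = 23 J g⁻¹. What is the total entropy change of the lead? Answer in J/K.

ΔS = 7.14 J/K

Warming step: ΔS₁ = m c ln(T_tr/T_i) = 63.6 × 0.128 × ln(600.6/337) = 4.704 J/K.
Phase change: ΔS₂ = +mL/T_tr = 63.6 × 23 / 600.6 = 2.436 J/K.
ΔS_total = (4.704) + (2.436) = 7.14 J/K.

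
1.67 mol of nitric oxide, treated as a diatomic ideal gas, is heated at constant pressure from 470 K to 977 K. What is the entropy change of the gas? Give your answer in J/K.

At constant pressure, ΔS = nC_p ln(T₂/T₁) with C_p = 7R/2 = 29.1 J mol⁻¹ K⁻¹.
ΔS = 1.67 × 29.1 × ln(977/470) = 35.6 J/K.

ΔS = 35.6 J/K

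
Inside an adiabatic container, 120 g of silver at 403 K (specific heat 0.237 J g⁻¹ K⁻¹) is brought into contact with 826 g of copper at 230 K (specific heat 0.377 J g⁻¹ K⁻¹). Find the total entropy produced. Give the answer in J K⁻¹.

Energy balance: T_f = (m₁c₁T₁ + m₂c₂T₂)/(m₁c₁ + m₂c₂) = 244.48 K.
ΔS₁ = m₁c₁ ln(T_f/T₁) = 28.44 × ln(244.48/403) = -14.215 J/K.
ΔS₂ = m₂c₂ ln(T_f/T₂) = 311.402 × ln(244.48/230) = 19.009 J/K.
ΔS_total = -14.215 + 19.009 = 4.79 J/K.

ΔS_total = 4.79 J/K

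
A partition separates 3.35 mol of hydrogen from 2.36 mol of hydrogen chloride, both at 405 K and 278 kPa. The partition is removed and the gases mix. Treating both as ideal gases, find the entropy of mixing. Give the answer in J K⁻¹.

ΔS_mix = 32.2 J/K

Mole fractions: x_A = 3.35/5.71 = 0.587, x_B = 0.413.
ΔS_mix = −R(n_A ln x_A + n_B ln x_B) = −8.314 × (3.35 ln 0.587 + 2.36 ln 0.413) = 32.2 J/K.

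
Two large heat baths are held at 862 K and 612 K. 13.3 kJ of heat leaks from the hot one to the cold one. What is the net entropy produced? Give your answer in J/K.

ΔS_hot = −Q/T_H = −13300/862 = -15.43 J/K and ΔS_cold = +Q/T_C = 13300/612 = 21.73 J/K.
ΔS_total = -15.43 + 21.73 = 6.3 J/K, positive as the second law requires.

ΔS_total = 6.3 J/K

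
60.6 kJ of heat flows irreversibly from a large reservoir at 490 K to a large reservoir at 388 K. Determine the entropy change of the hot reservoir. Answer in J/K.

ΔS_hot = -124 J/K

The hot reservoir loses heat Q, so ΔS_hot = −Q/T_H = −60600/490 = -124 J/K.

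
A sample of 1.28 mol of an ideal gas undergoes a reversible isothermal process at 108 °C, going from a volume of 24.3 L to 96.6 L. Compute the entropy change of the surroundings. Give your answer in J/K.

For an isothermal ideal gas ΔS_gas = nR ln(V₂/V₁) = 1.28 × 8.314 × ln(96.6/24.3) = 14.7 J/K.
The process is reversible, so ΔS_surr = −ΔS_gas = -14.7 J/K and ΔS_universe = 0.

ΔS_surr = -14.7 J/K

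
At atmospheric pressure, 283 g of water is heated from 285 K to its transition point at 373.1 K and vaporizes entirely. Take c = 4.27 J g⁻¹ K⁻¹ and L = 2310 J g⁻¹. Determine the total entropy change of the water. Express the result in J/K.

ΔS = 2080 J/K

Warming step: ΔS₁ = m c ln(T_tr/T_i) = 283 × 4.27 × ln(373.1/285) = 325.5 J/K.
Phase change: ΔS₂ = +mL/T_tr = 283 × 2310 / 373.1 = 1752 J/K.
ΔS_total = (325.5) + (1752) = 2080 J/K.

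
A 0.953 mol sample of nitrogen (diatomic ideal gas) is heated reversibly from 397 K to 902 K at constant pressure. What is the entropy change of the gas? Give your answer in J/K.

At constant pressure, ΔS = nC_p ln(T₂/T₁) with C_p = 7R/2 = 29.1 J mol⁻¹ K⁻¹.
ΔS = 0.953 × 29.1 × ln(902/397) = 22.8 J/K.

ΔS = 22.8 J/K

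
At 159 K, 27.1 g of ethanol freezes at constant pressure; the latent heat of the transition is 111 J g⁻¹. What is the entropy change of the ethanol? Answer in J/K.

Heat released by the substance: Q = −mL = −27.1 × 111 = −3008.1 J.
At constant T, ΔS = Q_rev/T = −3008.1 / 159 = -18.9 J/K.

ΔS = -18.9 J/K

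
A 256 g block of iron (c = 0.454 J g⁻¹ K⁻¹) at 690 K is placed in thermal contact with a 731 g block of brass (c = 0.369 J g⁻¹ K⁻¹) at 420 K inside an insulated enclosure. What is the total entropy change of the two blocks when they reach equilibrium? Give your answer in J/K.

ΔS_total = 10.6 J/K

Energy balance: T_f = (m₁c₁T₁ + m₂c₂T₂)/(m₁c₁ + m₂c₂) = 501.3 K.
ΔS₁ = m₁c₁ ln(T_f/T₁) = 116.224 × ln(501.3/690) = -37.13 J/K.
ΔS₂ = m₂c₂ ln(T_f/T₂) = 269.739 × ln(501.3/420) = 47.73 J/K.
ΔS_total = -37.13 + 47.73 = 10.6 J/K.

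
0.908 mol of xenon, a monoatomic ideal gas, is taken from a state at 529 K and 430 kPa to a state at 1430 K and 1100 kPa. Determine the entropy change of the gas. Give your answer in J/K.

ΔS = 11.7 J/K

ΔS = nC_p ln(T₂/T₁) − nR ln(P₂/P₁), with C_p = 5R/2 = 20.79 J mol⁻¹ K⁻¹ for a monoatomic ideal gas.
ΔS = 0.908 × [20.79 × ln(1430/529) − 8.314 × ln(1100/430)] = 11.7 J/K.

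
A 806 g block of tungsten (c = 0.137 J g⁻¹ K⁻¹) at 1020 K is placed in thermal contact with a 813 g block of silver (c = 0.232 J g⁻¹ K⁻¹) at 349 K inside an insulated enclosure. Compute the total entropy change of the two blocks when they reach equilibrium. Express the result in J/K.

Energy balance: T_f = (m₁c₁T₁ + m₂c₂T₂)/(m₁c₁ + m₂c₂) = 596.77 K.
ΔS₁ = m₁c₁ ln(T_f/T₁) = 110.422 × ln(596.77/1020) = -59.19 J/K.
ΔS₂ = m₂c₂ ln(T_f/T₂) = 188.616 × ln(596.77/349) = 101.2 J/K.
ΔS_total = -59.19 + 101.2 = 42 J/K.

ΔS_total = 42 J/K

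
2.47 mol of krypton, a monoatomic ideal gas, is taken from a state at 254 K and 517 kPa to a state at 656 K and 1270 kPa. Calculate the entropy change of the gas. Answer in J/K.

ΔS = 30.3 J/K

ΔS = nC_p ln(T₂/T₁) − nR ln(P₂/P₁), with C_p = 5R/2 = 20.79 J mol⁻¹ K⁻¹ for a monoatomic ideal gas.
ΔS = 2.47 × [20.79 × ln(656/254) − 8.314 × ln(1270/517)] = 30.3 J/K.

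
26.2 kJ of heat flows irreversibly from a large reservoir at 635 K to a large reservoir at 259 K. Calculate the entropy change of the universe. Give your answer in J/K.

ΔS_total = 59.9 J/K

ΔS_hot = −Q/T_H = −26200/635 = -41.26 J/K and ΔS_cold = +Q/T_C = 26200/259 = 101.2 J/K.
ΔS_total = -41.26 + 101.2 = 59.9 J/K, positive as the second law requires.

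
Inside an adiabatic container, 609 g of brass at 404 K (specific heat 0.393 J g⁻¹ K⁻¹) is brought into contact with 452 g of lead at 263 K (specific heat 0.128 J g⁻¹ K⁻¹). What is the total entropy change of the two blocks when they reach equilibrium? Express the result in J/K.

Energy balance: T_f = (m₁c₁T₁ + m₂c₂T₂)/(m₁c₁ + m₂c₂) = 376.55 K.
ΔS₁ = m₁c₁ ln(T_f/T₁) = 239.337 × ln(376.55/404) = -16.84 J/K.
ΔS₂ = m₂c₂ ln(T_f/T₂) = 57.856 × ln(376.55/263) = 20.76 J/K.
ΔS_total = -16.84 + 20.76 = 3.92 J/K.

ΔS_total = 3.92 J/K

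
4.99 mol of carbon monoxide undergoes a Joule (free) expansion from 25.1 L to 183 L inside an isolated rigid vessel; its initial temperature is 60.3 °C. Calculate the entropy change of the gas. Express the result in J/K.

For an ideal gas in free expansion Q = 0 and W = 0, so T is unchanged.
Entropy is a state function; using a reversible isothermal path, ΔS_gas = nR ln(V₂/V₁) = 4.99 × 8.314 × ln(183/25.1) = 82.4 J/K.

ΔS_gas = 82.4 J/K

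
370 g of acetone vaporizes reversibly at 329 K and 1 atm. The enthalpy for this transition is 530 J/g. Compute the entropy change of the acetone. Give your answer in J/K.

ΔS = 596 J/K

Heat absorbed by the substance: Q = mL = 370 × 530 = 196100 J.
At constant T, ΔS = Q_rev/T = 196100 / 329 = 596 J/K.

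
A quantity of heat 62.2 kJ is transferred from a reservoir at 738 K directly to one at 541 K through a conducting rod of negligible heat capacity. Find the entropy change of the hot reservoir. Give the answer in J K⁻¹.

ΔS_hot = -84.3 J/K

The hot reservoir loses heat Q, so ΔS_hot = −Q/T_H = −62200/738 = -84.3 J/K.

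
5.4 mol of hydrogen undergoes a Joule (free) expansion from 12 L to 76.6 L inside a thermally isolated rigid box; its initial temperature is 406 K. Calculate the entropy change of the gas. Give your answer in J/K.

For an ideal gas in free expansion Q = 0 and W = 0, so T is unchanged.
Entropy is a state function; using a reversible isothermal path, ΔS_gas = nR ln(V₂/V₁) = 5.4 × 8.314 × ln(76.6/12) = 83.2 J/K.

ΔS_gas = 83.2 J/K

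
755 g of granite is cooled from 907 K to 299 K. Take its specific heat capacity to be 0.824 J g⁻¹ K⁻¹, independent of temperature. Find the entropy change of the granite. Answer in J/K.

ΔS = ∫dQ_rev/T = m c ln(T₂/T₁) = 755 × 0.824 × ln(299/907) = -690 J/K.

ΔS = -690 J/K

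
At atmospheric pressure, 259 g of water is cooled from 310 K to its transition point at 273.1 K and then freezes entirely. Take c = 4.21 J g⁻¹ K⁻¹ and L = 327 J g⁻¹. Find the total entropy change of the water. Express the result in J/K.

ΔS = -448 J/K

Cooling step: ΔS₁ = m c ln(T_tr/T_i) = 259 × 4.21 × ln(273.1/310) = -138.2 J/K.
Phase change: ΔS₂ = −mL/T_tr = −259 × 327 / 273.1 = -310.1 J/K.
ΔS_total = (-138.2) + (-310.1) = -448 J/K.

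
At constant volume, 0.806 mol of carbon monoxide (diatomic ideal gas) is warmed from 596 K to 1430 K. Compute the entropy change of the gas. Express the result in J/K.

At constant volume, ΔS = nC_V ln(T₂/T₁) with C_V = 5R/2 = 20.79 J mol⁻¹ K⁻¹.
ΔS = 0.806 × 20.79 × ln(1430/596) = 14.7 J/K.

ΔS = 14.7 J/K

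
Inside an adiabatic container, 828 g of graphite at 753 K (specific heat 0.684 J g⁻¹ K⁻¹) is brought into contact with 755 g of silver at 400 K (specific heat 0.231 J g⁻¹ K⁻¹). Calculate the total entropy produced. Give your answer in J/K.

Energy balance: T_f = (m₁c₁T₁ + m₂c₂T₂)/(m₁c₁ + m₂c₂) = 669.89 K.
ΔS₁ = m₁c₁ ln(T_f/T₁) = 566.352 × ln(669.89/753) = -66.24 J/K.
ΔS₂ = m₂c₂ ln(T_f/T₂) = 174.405 × ln(669.89/400) = 89.93 J/K.
ΔS_total = -66.24 + 89.93 = 23.7 J/K.

ΔS_total = 23.7 J/K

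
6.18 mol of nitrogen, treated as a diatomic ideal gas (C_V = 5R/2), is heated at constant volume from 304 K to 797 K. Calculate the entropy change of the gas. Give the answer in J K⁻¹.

ΔS = 124 J/K

At constant volume, ΔS = nC_V ln(T₂/T₁) with C_V = 5R/2 = 20.79 J mol⁻¹ K⁻¹.
ΔS = 6.18 × 20.79 × ln(797/304) = 124 J/K.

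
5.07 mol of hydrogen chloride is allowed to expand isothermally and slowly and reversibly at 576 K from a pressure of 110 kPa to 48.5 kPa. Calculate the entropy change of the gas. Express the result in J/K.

ΔS_gas = 34.5 J/K

For an isothermal ideal gas ΔS_gas = nR ln(P₁/P₂) = 5.07 × 8.314 × ln(110/48.5) = 34.5 J/K.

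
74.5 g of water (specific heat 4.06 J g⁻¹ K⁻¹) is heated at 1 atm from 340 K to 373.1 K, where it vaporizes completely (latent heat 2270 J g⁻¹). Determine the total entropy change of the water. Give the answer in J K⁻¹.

Warming step: ΔS₁ = m c ln(T_tr/T_i) = 74.5 × 4.06 × ln(373.1/340) = 28.1 J/K.
Phase change: ΔS₂ = +mL/T_tr = 74.5 × 2270 / 373.1 = 453.3 J/K.
ΔS_total = (28.1) + (453.3) = 481 J/K.

ΔS = 481 J/K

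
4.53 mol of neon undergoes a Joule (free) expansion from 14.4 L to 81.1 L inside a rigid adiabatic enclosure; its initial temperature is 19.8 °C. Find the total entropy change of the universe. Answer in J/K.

No heat is exchanged and no work is done, so the ideal-gas temperature stays constant.
Entropy is a state function; using a reversible isothermal path, ΔS_gas = nR ln(V₂/V₁) = 4.53 × 8.314 × ln(81.1/14.4) = 65.1 J/K.
The insulated surroundings exchange no heat, so ΔS_surr = 0 and ΔS_universe = ΔS_gas.

ΔS_universe = 65.1 J/K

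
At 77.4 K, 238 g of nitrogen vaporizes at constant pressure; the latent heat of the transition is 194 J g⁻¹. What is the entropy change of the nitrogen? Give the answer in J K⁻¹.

ΔS = 597 J/K

Heat absorbed by the substance: Q = mL = 238 × 194 = 46172 J.
At constant T, ΔS = Q_rev/T = 46172 / 77.4 = 597 J/K.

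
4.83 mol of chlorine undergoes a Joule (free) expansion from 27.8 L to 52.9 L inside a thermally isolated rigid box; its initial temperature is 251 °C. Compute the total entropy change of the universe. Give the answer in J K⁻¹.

ΔS_universe = 25.8 J/K

No heat is exchanged and no work is done, so the ideal-gas temperature stays constant.
Entropy is a state function; using a reversible isothermal path, ΔS_gas = nR ln(V₂/V₁) = 4.83 × 8.314 × ln(52.9/27.8) = 25.8 J/K.
The insulated surroundings exchange no heat, so ΔS_surr = 0 and ΔS_universe = ΔS_gas.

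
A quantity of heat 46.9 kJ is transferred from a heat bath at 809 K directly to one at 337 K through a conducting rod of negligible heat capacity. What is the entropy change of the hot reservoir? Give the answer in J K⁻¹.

The hot reservoir loses heat Q, so ΔS_hot = −Q/T_H = −46900/809 = -58 J/K.

ΔS_hot = -58 J/K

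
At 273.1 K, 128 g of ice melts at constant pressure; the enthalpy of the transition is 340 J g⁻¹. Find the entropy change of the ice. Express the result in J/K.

Heat absorbed by the substance: Q = mL = 128 × 340 = 43520 J.
At constant T, ΔS = Q_rev/T = 43520 / 273.1 = 159 J/K.

ΔS = 159 J/K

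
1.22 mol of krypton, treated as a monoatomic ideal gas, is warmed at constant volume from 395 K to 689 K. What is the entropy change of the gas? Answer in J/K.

At constant volume, ΔS = nC_V ln(T₂/T₁) with C_V = 3R/2 = 12.47 J mol⁻¹ K⁻¹.
ΔS = 1.22 × 12.47 × ln(689/395) = 8.46 J/K.

ΔS = 8.46 J/K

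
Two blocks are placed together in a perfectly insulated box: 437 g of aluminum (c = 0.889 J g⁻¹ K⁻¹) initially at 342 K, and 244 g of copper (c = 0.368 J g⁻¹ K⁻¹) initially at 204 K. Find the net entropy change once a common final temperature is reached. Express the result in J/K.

ΔS_total = 8.72 J/K

Energy balance: T_f = (m₁c₁T₁ + m₂c₂T₂)/(m₁c₁ + m₂c₂) = 316.09 K.
ΔS₁ = m₁c₁ ln(T_f/T₁) = 388.493 × ln(316.09/342) = -30.6 J/K.
ΔS₂ = m₂c₂ ln(T_f/T₂) = 89.792 × ln(316.09/204) = 39.32 J/K.
ΔS_total = -30.6 + 39.32 = 8.72 J/K.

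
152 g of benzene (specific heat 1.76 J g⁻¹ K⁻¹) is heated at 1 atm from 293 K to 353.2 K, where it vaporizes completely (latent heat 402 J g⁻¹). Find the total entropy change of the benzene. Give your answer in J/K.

Warming step: ΔS₁ = m c ln(T_tr/T_i) = 152 × 1.76 × ln(353.2/293) = 49.99 J/K.
Phase change: ΔS₂ = +mL/T_tr = 152 × 402 / 353.2 = 173 J/K.
ΔS_total = (49.99) + (173) = 223 J/K.

ΔS = 223 J/K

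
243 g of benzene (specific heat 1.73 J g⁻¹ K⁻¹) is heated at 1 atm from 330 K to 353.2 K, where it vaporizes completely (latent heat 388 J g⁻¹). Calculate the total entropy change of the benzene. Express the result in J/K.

ΔS = 296 J/K

Warming step: ΔS₁ = m c ln(T_tr/T_i) = 243 × 1.73 × ln(353.2/330) = 28.562 J/K.
Phase change: ΔS₂ = +mL/T_tr = 243 × 388 / 353.2 = 266.94 J/K.
ΔS_total = (28.562) + (266.94) = 296 J/K.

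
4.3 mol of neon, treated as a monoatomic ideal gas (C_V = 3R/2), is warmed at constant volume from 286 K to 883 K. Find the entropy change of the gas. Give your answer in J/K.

At constant volume, ΔS = nC_V ln(T₂/T₁) with C_V = 3R/2 = 12.47 J mol⁻¹ K⁻¹.
ΔS = 4.3 × 12.47 × ln(883/286) = 60.5 J/K.

ΔS = 60.5 J/K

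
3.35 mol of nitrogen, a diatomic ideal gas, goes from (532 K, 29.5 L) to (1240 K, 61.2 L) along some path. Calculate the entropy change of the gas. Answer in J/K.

ΔS = 79.2 J/K

Entropy is a state function: ΔS = nC_V ln(T₂/T₁) + nR ln(V₂/V₁), with C_V = 5R/2 = 20.79 J mol⁻¹ K⁻¹ for a diatomic ideal gas.
ΔS = 3.35 × [20.79 × ln(1240/532) + 8.314 × ln(61.2/29.5)] = 79.2 J/K.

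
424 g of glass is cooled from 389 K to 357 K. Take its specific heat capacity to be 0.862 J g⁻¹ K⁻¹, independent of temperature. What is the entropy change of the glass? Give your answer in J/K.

ΔS = ∫dQ_rev/T = m c ln(T₂/T₁) = 424 × 0.862 × ln(357/389) = -31.4 J/K.

ΔS = -31.4 J/K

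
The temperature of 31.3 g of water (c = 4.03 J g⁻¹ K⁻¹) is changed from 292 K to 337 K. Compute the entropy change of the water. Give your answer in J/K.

ΔS = 18.1 J/K

ΔS = ∫dQ_rev/T = m c ln(T₂/T₁) = 31.3 × 4.03 × ln(337/292) = 18.1 J/K.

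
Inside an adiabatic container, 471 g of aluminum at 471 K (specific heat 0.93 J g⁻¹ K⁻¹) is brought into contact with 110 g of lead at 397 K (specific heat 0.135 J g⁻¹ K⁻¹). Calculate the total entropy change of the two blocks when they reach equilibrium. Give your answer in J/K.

Energy balance: T_f = (m₁c₁T₁ + m₂c₂T₂)/(m₁c₁ + m₂c₂) = 468.57 K.
ΔS₁ = m₁c₁ ln(T_f/T₁) = 438.03 × ln(468.57/471) = -2.262 J/K.
ΔS₂ = m₂c₂ ln(T_f/T₂) = 14.85 × ln(468.57/397) = 2.461 J/K.
ΔS_total = -2.262 + 2.461 = 0.199 J/K.

ΔS_total = 0.199 J/K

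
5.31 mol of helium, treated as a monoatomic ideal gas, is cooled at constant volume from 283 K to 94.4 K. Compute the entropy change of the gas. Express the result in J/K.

At constant volume, ΔS = nC_V ln(T₂/T₁) with C_V = 3R/2 = 12.47 J mol⁻¹ K⁻¹.
ΔS = 5.31 × 12.47 × ln(94.4/283) = -72.7 J/K.

ΔS = -72.7 J/K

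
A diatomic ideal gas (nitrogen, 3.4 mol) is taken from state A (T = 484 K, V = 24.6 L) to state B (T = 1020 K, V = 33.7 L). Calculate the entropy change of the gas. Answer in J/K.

ΔS = 61.6 J/K

Entropy is a state function: ΔS = nC_V ln(T₂/T₁) + nR ln(V₂/V₁), with C_V = 5R/2 = 20.79 J mol⁻¹ K⁻¹ for a diatomic ideal gas.
ΔS = 3.4 × [20.79 × ln(1020/484) + 8.314 × ln(33.7/24.6)] = 61.6 J/K.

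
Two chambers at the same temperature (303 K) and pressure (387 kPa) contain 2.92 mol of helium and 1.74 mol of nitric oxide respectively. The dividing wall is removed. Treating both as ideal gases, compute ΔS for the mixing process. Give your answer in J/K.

Mole fractions: x_A = 2.92/4.66 = 0.627, x_B = 0.373.
ΔS_mix = −R(n_A ln x_A + n_B ln x_B) = −8.314 × (2.92 ln 0.627 + 1.74 ln 0.373) = 25.6 J/K.

ΔS_mix = 25.6 J/K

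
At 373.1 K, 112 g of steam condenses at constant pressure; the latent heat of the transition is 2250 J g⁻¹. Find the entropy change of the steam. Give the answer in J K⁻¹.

ΔS = -675 J/K

Heat released by the substance: Q = −mL = −112 × 2250 = −252000 J.
At constant T, ΔS = Q_rev/T = −252000 / 373.1 = -675 J/K.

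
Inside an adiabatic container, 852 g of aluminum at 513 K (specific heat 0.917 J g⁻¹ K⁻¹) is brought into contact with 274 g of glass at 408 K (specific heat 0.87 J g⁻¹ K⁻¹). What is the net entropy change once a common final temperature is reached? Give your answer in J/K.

ΔS_total = 4.59 J/K

Energy balance: T_f = (m₁c₁T₁ + m₂c₂T₂)/(m₁c₁ + m₂c₂) = 488.45 K.
ΔS₁ = m₁c₁ ln(T_f/T₁) = 781.284 × ln(488.45/513) = -38.31 J/K.
ΔS₂ = m₂c₂ ln(T_f/T₂) = 238.38 × ln(488.45/408) = 42.9 J/K.
ΔS_total = -38.31 + 42.9 = 4.59 J/K.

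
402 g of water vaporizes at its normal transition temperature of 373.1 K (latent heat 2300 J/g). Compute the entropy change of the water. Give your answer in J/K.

ΔS = 2480 J/K

Heat absorbed by the substance: Q = mL = 402 × 2300 = 924600 J.
At constant T, ΔS = Q_rev/T = 924600 / 373.1 = 2480 J/K.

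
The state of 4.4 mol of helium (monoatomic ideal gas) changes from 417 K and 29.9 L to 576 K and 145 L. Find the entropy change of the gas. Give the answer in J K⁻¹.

Entropy is a state function: ΔS = nC_V ln(T₂/T₁) + nR ln(V₂/V₁), with C_V = 3R/2 = 12.47 J mol⁻¹ K⁻¹ for a monoatomic ideal gas.
ΔS = 4.4 × [12.47 × ln(576/417) + 8.314 × ln(145/29.9)] = 75.5 J/K.

ΔS = 75.5 J/K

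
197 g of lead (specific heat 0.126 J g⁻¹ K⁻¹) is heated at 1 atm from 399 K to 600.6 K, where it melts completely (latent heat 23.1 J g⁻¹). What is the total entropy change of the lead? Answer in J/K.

Warming step: ΔS₁ = m c ln(T_tr/T_i) = 197 × 0.126 × ln(600.6/399) = 10.15 J/K.
Phase change: ΔS₂ = +mL/T_tr = 197 × 23.1 / 600.6 = 7.577 J/K.
ΔS_total = (10.15) + (7.577) = 17.7 J/K.

ΔS = 17.7 J/K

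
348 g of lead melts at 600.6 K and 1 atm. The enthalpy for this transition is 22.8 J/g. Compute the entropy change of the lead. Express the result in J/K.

Heat absorbed by the substance: Q = mL = 348 × 22.8 = 7934.4 J.
At constant T, ΔS = Q_rev/T = 7934.4 / 600.6 = 13.2 J/K.

ΔS = 13.2 J/K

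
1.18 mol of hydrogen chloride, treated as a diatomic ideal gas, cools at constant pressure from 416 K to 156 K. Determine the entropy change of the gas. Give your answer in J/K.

At constant pressure, ΔS = nC_p ln(T₂/T₁) with C_p = 7R/2 = 29.1 J mol⁻¹ K⁻¹.
ΔS = 1.18 × 29.1 × ln(156/416) = -33.7 J/K.

ΔS = -33.7 J/K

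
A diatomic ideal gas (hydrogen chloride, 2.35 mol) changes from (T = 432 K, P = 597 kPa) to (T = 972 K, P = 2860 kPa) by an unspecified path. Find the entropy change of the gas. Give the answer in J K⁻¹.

ΔS = 24.8 J/K

ΔS = nC_p ln(T₂/T₁) − nR ln(P₂/P₁), with C_p = 7R/2 = 29.1 J mol⁻¹ K⁻¹ for a diatomic ideal gas.
ΔS = 2.35 × [29.1 × ln(972/432) − 8.314 × ln(2860/597)] = 24.8 J/K.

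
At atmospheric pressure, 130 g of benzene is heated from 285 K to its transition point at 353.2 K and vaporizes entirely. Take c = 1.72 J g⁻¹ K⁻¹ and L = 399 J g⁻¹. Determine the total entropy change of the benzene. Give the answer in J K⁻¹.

Warming step: ΔS₁ = m c ln(T_tr/T_i) = 130 × 1.72 × ln(353.2/285) = 47.97 J/K.
Phase change: ΔS₂ = +mL/T_tr = 130 × 399 / 353.2 = 146.9 J/K.
ΔS_total = (47.97) + (146.9) = 195 J/K.

ΔS = 195 J/K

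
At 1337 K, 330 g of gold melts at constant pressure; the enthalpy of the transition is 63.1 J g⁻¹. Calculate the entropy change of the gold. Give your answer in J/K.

Heat absorbed by the substance: Q = mL = 330 × 63.1 = 20823 J.
At constant T, ΔS = Q_rev/T = 20823 / 1337 = 15.6 J/K.

ΔS = 15.6 J/K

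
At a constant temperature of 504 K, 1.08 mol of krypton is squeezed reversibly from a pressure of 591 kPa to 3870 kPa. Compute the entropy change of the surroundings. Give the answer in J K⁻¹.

For an isothermal ideal gas ΔS_gas = nR ln(P₁/P₂) = 1.08 × 8.314 × ln(591/3870) = -16.9 J/K.
The process is reversible, so ΔS_surr = −ΔS_gas = 16.9 J/K and ΔS_universe = 0.

ΔS_surr = 16.9 J/K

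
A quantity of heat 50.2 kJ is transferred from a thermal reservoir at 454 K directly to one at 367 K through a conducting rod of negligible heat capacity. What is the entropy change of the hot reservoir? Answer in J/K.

The hot reservoir loses heat Q, so ΔS_hot = −Q/T_H = −50200/454 = -111 J/K.

ΔS_hot = -111 J/K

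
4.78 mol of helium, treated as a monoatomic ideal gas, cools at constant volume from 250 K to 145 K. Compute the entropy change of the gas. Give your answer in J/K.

ΔS = -32.5 J/K

At constant volume, ΔS = nC_V ln(T₂/T₁) with C_V = 3R/2 = 12.47 J mol⁻¹ K⁻¹.
ΔS = 4.78 × 12.47 × ln(145/250) = -32.5 J/K.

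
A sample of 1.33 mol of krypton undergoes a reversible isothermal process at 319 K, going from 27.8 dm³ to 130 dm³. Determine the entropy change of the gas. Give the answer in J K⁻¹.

ΔS_gas = 17.1 J/K

For an isothermal ideal gas ΔS_gas = nR ln(V₂/V₁) = 1.33 × 8.314 × ln(130/27.8) = 17.1 J/K.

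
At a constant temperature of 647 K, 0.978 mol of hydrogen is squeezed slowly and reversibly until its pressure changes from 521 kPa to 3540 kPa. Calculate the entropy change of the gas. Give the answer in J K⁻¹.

ΔS_gas = -15.6 J/K

For an isothermal ideal gas ΔS_gas = nR ln(P₁/P₂) = 0.978 × 8.314 × ln(521/3540) = -15.6 J/K.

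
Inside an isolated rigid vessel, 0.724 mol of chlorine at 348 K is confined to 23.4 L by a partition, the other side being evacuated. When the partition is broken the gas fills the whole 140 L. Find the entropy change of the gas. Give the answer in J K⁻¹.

No heat is exchanged and no work is done, so the ideal-gas temperature stays constant.
Entropy is a state function; using a reversible isothermal path, ΔS_gas = nR ln(V₂/V₁) = 0.724 × 8.314 × ln(140/23.4) = 10.8 J/K.

ΔS_gas = 10.8 J/K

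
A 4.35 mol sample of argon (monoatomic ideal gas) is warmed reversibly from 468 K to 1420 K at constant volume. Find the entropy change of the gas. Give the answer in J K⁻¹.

At constant volume, ΔS = nC_V ln(T₂/T₁) with C_V = 3R/2 = 12.47 J mol⁻¹ K⁻¹.
ΔS = 4.35 × 12.47 × ln(1420/468) = 60.2 J/K.

ΔS = 60.2 J/K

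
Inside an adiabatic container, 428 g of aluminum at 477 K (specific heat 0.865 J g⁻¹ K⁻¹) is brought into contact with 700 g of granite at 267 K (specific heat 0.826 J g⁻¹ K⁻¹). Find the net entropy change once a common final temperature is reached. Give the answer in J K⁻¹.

Energy balance: T_f = (m₁c₁T₁ + m₂c₂T₂)/(m₁c₁ + m₂c₂) = 348.97 K.
ΔS₁ = m₁c₁ ln(T_f/T₁) = 370.22 × ln(348.97/477) = -115.7 J/K.
ΔS₂ = m₂c₂ ln(T_f/T₂) = 578.2 × ln(348.97/267) = 154.8 J/K.
ΔS_total = -115.7 + 154.8 = 39.1 J/K.

ΔS_total = 39.1 J/K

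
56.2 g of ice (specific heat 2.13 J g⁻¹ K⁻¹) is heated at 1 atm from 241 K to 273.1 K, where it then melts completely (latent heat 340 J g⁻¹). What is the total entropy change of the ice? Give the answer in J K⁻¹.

ΔS = 84.9 J/K

Warming step: ΔS₁ = m c ln(T_tr/T_i) = 56.2 × 2.13 × ln(273.1/241) = 14.97 J/K.
Phase change: ΔS₂ = +mL/T_tr = 56.2 × 340 / 273.1 = 69.97 J/K.
ΔS_total = (14.97) + (69.97) = 84.9 J/K.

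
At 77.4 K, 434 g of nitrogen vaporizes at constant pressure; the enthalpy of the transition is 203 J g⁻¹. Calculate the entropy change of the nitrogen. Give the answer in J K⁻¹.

Heat absorbed by the substance: Q = mL = 434 × 203 = 88102 J.
At constant T, ΔS = Q_rev/T = 88102 / 77.4 = 1140 J/K.

ΔS = 1140 J/K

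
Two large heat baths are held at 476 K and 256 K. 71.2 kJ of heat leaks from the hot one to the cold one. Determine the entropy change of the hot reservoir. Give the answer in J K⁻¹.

ΔS_hot = -150 J/K

The hot reservoir loses heat Q, so ΔS_hot = −Q/T_H = −71200/476 = -150 J/K.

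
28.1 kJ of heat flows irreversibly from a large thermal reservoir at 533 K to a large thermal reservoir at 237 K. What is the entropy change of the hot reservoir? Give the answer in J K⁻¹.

ΔS_hot = -52.7 J/K

The hot reservoir loses heat Q, so ΔS_hot = −Q/T_H = −28100/533 = -52.7 J/K.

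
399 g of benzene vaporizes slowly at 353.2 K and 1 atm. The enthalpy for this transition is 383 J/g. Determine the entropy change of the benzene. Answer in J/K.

Heat absorbed by the substance: Q = mL = 399 × 383 = 152817 J.
At constant T, ΔS = Q_rev/T = 152817 / 353.2 = 433 J/K.

ΔS = 433 J/K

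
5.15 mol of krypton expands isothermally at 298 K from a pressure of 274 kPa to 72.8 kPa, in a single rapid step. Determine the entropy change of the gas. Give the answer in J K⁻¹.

ΔS_gas = 56.8 J/K

Entropy is a state function, so ΔS_gas depends only on the end states.
For an isothermal ideal gas ΔS_gas = nR ln(P₁/P₂) = 5.15 × 8.314 × ln(274/72.8) = 56.8 J/K.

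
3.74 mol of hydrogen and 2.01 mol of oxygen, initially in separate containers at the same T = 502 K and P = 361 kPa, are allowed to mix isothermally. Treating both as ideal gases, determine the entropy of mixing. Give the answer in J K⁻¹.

Mole fractions: x_A = 3.74/5.75 = 0.65, x_B = 0.35.
ΔS_mix = −R(n_A ln x_A + n_B ln x_B) = −8.314 × (3.74 ln 0.65 + 2.01 ln 0.35) = 30.9 J/K.

ΔS_mix = 30.9 J/K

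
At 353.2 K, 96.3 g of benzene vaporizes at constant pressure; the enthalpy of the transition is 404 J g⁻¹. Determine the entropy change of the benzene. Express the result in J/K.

ΔS = 110 J/K

Heat absorbed by the substance: Q = mL = 96.3 × 404 = 38905.2 J.
At constant T, ΔS = Q_rev/T = 38905.2 / 353.2 = 110 J/K.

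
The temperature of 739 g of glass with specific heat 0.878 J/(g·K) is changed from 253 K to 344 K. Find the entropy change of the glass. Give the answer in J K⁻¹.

ΔS = ∫dQ_rev/T = m c ln(T₂/T₁) = 739 × 0.878 × ln(344/253) = 199 J/K.

ΔS = 199 J/K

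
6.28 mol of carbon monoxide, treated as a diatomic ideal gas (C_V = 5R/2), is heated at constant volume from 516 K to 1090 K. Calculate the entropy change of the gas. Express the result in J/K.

At constant volume, ΔS = nC_V ln(T₂/T₁) with C_V = 5R/2 = 20.79 J mol⁻¹ K⁻¹.
ΔS = 6.28 × 20.79 × ln(1090/516) = 97.6 J/K.

ΔS = 97.6 J/K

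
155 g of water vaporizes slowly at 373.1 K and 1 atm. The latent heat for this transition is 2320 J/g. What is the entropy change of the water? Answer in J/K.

Heat absorbed by the substance: Q = mL = 155 × 2320 = 359600 J.
At constant T, ΔS = Q_rev/T = 359600 / 373.1 = 964 J/K.

ΔS = 964 J/K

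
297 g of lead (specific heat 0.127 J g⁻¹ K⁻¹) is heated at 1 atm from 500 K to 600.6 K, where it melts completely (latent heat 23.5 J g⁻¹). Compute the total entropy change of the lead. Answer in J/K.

Warming step: ΔS₁ = m c ln(T_tr/T_i) = 297 × 0.127 × ln(600.6/500) = 6.915 J/K.
Phase change: ΔS₂ = +mL/T_tr = 297 × 23.5 / 600.6 = 11.62 J/K.
ΔS_total = (6.915) + (11.62) = 18.5 J/K.

ΔS = 18.5 J/K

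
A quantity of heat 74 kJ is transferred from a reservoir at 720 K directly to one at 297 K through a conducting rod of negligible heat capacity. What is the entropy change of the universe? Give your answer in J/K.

ΔS_total = 146 J/K

ΔS_hot = −Q/T_H = −74000/720 = -102.8 J/K and ΔS_cold = +Q/T_C = 74000/297 = 249.2 J/K.
ΔS_total = -102.8 + 249.2 = 146 J/K, positive as the second law requires.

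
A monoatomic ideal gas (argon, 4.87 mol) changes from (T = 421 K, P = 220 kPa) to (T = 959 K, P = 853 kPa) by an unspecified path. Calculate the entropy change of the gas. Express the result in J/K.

ΔS = nC_p ln(T₂/T₁) − nR ln(P₂/P₁), with C_p = 5R/2 = 20.79 J mol⁻¹ K⁻¹ for a monoatomic ideal gas.
ΔS = 4.87 × [20.79 × ln(959/421) − 8.314 × ln(853/220)] = 28.5 J/K.

ΔS = 28.5 J/K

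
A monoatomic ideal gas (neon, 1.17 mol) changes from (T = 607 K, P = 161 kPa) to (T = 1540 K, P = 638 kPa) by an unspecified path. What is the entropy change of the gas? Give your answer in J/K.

ΔS = 9.25 J/K

ΔS = nC_p ln(T₂/T₁) − nR ln(P₂/P₁), with C_p = 5R/2 = 20.79 J mol⁻¹ K⁻¹ for a monoatomic ideal gas.
ΔS = 1.17 × [20.79 × ln(1540/607) − 8.314 × ln(638/161)] = 9.25 J/K.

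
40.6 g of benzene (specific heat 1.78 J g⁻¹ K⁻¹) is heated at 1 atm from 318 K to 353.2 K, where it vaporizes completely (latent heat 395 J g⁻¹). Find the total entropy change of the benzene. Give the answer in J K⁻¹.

Warming step: ΔS₁ = m c ln(T_tr/T_i) = 40.6 × 1.78 × ln(353.2/318) = 7.587 J/K.
Phase change: ΔS₂ = +mL/T_tr = 40.6 × 395 / 353.2 = 45.4 J/K.
ΔS_total = (7.587) + (45.4) = 53 J/K.

ΔS = 53 J/K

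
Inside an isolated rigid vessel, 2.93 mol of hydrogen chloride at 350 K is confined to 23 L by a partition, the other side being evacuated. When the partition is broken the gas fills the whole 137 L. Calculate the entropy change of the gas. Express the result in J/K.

For an ideal gas in free expansion Q = 0 and W = 0, so T is unchanged.
Entropy is a state function; using a reversible isothermal path, ΔS_gas = nR ln(V₂/V₁) = 2.93 × 8.314 × ln(137/23) = 43.5 J/K.

ΔS_gas = 43.5 J/K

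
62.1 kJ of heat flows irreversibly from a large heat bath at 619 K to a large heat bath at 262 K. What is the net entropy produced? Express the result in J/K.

ΔS_hot = −Q/T_H = −62100/619 = -100.3 J/K and ΔS_cold = +Q/T_C = 62100/262 = 237 J/K.
ΔS_total = -100.3 + 237 = 137 J/K, positive as the second law requires.

ΔS_total = 137 J/K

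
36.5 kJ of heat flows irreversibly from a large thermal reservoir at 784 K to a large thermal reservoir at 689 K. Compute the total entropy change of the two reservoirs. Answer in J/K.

ΔS_hot = −Q/T_H = −36500/784 = -46.56 J/K and ΔS_cold = +Q/T_C = 36500/689 = 52.98 J/K.
ΔS_total = -46.56 + 52.98 = 6.42 J/K, positive as the second law requires.

ΔS_total = 6.42 J/K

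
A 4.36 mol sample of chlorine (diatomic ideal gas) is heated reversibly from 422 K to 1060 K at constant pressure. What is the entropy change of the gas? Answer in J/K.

ΔS = 117 J/K

At constant pressure, ΔS = nC_p ln(T₂/T₁) with C_p = 7R/2 = 29.1 J mol⁻¹ K⁻¹.
ΔS = 4.36 × 29.1 × ln(1060/422) = 117 J/K.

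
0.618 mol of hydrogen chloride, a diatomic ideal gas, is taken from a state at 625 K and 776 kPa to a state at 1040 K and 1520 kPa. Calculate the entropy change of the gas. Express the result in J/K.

ΔS = 5.7 J/K

ΔS = nC_p ln(T₂/T₁) − nR ln(P₂/P₁), with C_p = 7R/2 = 29.1 J mol⁻¹ K⁻¹ for a diatomic ideal gas.
ΔS = 0.618 × [29.1 × ln(1040/625) − 8.314 × ln(1520/776)] = 5.7 J/K.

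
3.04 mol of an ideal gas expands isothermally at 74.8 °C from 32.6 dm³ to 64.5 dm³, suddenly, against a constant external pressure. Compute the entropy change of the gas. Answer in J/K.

ΔS_gas = 17.2 J/K

Entropy is a state function, so ΔS_gas depends only on the end states.
For an isothermal ideal gas ΔS_gas = nR ln(V₂/V₁) = 3.04 × 8.314 × ln(64.5/32.6) = 17.2 J/K.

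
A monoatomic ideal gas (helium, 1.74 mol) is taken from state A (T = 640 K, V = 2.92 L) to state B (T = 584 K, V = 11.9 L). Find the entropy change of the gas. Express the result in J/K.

ΔS = 18.3 J/K

Entropy is a state function: ΔS = nC_V ln(T₂/T₁) + nR ln(V₂/V₁), with C_V = 3R/2 = 12.47 J mol⁻¹ K⁻¹ for a monoatomic ideal gas.
ΔS = 1.74 × [12.47 × ln(584/640) + 8.314 × ln(11.9/2.92)] = 18.3 J/K.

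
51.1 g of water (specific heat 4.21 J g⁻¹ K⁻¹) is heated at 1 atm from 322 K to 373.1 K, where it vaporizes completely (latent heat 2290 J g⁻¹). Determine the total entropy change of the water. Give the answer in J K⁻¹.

Warming step: ΔS₁ = m c ln(T_tr/T_i) = 51.1 × 4.21 × ln(373.1/322) = 31.69 J/K.
Phase change: ΔS₂ = +mL/T_tr = 51.1 × 2290 / 373.1 = 313.6 J/K.
ΔS_total = (31.69) + (313.6) = 345 J/K.

ΔS = 345 J/K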